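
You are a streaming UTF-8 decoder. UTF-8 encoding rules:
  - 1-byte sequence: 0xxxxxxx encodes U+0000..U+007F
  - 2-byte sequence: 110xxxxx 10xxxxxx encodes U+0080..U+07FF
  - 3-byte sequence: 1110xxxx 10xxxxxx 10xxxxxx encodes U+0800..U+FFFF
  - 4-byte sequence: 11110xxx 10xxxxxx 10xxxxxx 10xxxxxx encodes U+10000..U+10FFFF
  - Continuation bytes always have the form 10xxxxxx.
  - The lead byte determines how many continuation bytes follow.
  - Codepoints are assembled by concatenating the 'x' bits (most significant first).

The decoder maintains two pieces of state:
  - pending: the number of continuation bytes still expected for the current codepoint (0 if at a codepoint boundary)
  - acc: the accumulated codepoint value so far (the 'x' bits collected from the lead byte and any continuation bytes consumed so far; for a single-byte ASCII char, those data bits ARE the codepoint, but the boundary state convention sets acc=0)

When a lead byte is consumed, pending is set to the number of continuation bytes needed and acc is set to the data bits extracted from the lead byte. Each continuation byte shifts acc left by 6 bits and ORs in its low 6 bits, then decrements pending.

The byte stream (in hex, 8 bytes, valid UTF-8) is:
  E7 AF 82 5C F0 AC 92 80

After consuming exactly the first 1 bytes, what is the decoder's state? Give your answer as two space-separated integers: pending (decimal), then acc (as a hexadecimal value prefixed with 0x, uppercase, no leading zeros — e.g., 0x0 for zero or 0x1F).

Answer: 2 0x7

Derivation:
Byte[0]=E7: 3-byte lead. pending=2, acc=0x7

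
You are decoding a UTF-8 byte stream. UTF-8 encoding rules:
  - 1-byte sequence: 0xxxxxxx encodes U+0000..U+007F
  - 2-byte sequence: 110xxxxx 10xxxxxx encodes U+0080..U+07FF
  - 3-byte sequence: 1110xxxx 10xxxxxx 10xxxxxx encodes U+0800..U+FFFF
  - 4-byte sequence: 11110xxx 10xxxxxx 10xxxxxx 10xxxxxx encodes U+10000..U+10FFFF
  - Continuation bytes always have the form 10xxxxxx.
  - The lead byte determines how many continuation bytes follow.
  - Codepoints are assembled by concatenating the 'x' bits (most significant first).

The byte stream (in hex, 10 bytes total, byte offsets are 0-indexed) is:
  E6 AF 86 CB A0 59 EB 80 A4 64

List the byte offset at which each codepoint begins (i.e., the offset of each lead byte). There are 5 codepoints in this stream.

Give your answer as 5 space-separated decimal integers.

Answer: 0 3 5 6 9

Derivation:
Byte[0]=E6: 3-byte lead, need 2 cont bytes. acc=0x6
Byte[1]=AF: continuation. acc=(acc<<6)|0x2F=0x1AF
Byte[2]=86: continuation. acc=(acc<<6)|0x06=0x6BC6
Completed: cp=U+6BC6 (starts at byte 0)
Byte[3]=CB: 2-byte lead, need 1 cont bytes. acc=0xB
Byte[4]=A0: continuation. acc=(acc<<6)|0x20=0x2E0
Completed: cp=U+02E0 (starts at byte 3)
Byte[5]=59: 1-byte ASCII. cp=U+0059
Byte[6]=EB: 3-byte lead, need 2 cont bytes. acc=0xB
Byte[7]=80: continuation. acc=(acc<<6)|0x00=0x2C0
Byte[8]=A4: continuation. acc=(acc<<6)|0x24=0xB024
Completed: cp=U+B024 (starts at byte 6)
Byte[9]=64: 1-byte ASCII. cp=U+0064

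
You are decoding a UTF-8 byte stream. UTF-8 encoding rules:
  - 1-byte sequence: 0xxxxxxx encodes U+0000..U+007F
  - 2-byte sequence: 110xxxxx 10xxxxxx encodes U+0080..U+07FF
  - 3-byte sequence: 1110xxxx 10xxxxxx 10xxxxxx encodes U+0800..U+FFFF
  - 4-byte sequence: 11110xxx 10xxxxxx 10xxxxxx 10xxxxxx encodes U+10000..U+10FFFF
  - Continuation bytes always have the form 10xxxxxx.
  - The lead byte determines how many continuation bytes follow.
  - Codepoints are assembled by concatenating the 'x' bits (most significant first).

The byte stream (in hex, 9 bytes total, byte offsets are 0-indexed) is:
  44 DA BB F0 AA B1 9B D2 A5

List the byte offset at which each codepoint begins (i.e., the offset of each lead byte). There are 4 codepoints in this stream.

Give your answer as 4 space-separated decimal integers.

Byte[0]=44: 1-byte ASCII. cp=U+0044
Byte[1]=DA: 2-byte lead, need 1 cont bytes. acc=0x1A
Byte[2]=BB: continuation. acc=(acc<<6)|0x3B=0x6BB
Completed: cp=U+06BB (starts at byte 1)
Byte[3]=F0: 4-byte lead, need 3 cont bytes. acc=0x0
Byte[4]=AA: continuation. acc=(acc<<6)|0x2A=0x2A
Byte[5]=B1: continuation. acc=(acc<<6)|0x31=0xAB1
Byte[6]=9B: continuation. acc=(acc<<6)|0x1B=0x2AC5B
Completed: cp=U+2AC5B (starts at byte 3)
Byte[7]=D2: 2-byte lead, need 1 cont bytes. acc=0x12
Byte[8]=A5: continuation. acc=(acc<<6)|0x25=0x4A5
Completed: cp=U+04A5 (starts at byte 7)

Answer: 0 1 3 7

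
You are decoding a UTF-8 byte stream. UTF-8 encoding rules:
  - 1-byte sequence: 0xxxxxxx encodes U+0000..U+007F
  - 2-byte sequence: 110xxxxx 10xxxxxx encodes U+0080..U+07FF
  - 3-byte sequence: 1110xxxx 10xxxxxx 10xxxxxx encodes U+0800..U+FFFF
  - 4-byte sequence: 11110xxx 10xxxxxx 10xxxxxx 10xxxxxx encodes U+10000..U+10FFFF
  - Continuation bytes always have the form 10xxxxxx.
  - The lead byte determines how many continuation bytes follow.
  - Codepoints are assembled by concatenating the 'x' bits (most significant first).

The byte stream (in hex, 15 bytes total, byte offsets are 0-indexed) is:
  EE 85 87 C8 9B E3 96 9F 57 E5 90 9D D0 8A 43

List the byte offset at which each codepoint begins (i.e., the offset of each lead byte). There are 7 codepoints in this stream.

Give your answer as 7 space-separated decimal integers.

Answer: 0 3 5 8 9 12 14

Derivation:
Byte[0]=EE: 3-byte lead, need 2 cont bytes. acc=0xE
Byte[1]=85: continuation. acc=(acc<<6)|0x05=0x385
Byte[2]=87: continuation. acc=(acc<<6)|0x07=0xE147
Completed: cp=U+E147 (starts at byte 0)
Byte[3]=C8: 2-byte lead, need 1 cont bytes. acc=0x8
Byte[4]=9B: continuation. acc=(acc<<6)|0x1B=0x21B
Completed: cp=U+021B (starts at byte 3)
Byte[5]=E3: 3-byte lead, need 2 cont bytes. acc=0x3
Byte[6]=96: continuation. acc=(acc<<6)|0x16=0xD6
Byte[7]=9F: continuation. acc=(acc<<6)|0x1F=0x359F
Completed: cp=U+359F (starts at byte 5)
Byte[8]=57: 1-byte ASCII. cp=U+0057
Byte[9]=E5: 3-byte lead, need 2 cont bytes. acc=0x5
Byte[10]=90: continuation. acc=(acc<<6)|0x10=0x150
Byte[11]=9D: continuation. acc=(acc<<6)|0x1D=0x541D
Completed: cp=U+541D (starts at byte 9)
Byte[12]=D0: 2-byte lead, need 1 cont bytes. acc=0x10
Byte[13]=8A: continuation. acc=(acc<<6)|0x0A=0x40A
Completed: cp=U+040A (starts at byte 12)
Byte[14]=43: 1-byte ASCII. cp=U+0043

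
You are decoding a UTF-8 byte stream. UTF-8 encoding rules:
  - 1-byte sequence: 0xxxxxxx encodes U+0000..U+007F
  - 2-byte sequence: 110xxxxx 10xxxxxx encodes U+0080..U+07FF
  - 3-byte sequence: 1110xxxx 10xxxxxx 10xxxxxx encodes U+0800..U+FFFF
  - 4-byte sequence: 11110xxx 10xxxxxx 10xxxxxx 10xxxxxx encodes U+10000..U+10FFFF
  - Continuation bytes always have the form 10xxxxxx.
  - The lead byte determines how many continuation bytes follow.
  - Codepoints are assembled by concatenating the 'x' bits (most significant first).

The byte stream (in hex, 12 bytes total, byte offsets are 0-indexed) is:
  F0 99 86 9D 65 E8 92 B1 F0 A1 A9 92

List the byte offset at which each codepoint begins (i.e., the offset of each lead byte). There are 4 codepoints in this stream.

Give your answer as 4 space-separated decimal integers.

Answer: 0 4 5 8

Derivation:
Byte[0]=F0: 4-byte lead, need 3 cont bytes. acc=0x0
Byte[1]=99: continuation. acc=(acc<<6)|0x19=0x19
Byte[2]=86: continuation. acc=(acc<<6)|0x06=0x646
Byte[3]=9D: continuation. acc=(acc<<6)|0x1D=0x1919D
Completed: cp=U+1919D (starts at byte 0)
Byte[4]=65: 1-byte ASCII. cp=U+0065
Byte[5]=E8: 3-byte lead, need 2 cont bytes. acc=0x8
Byte[6]=92: continuation. acc=(acc<<6)|0x12=0x212
Byte[7]=B1: continuation. acc=(acc<<6)|0x31=0x84B1
Completed: cp=U+84B1 (starts at byte 5)
Byte[8]=F0: 4-byte lead, need 3 cont bytes. acc=0x0
Byte[9]=A1: continuation. acc=(acc<<6)|0x21=0x21
Byte[10]=A9: continuation. acc=(acc<<6)|0x29=0x869
Byte[11]=92: continuation. acc=(acc<<6)|0x12=0x21A52
Completed: cp=U+21A52 (starts at byte 8)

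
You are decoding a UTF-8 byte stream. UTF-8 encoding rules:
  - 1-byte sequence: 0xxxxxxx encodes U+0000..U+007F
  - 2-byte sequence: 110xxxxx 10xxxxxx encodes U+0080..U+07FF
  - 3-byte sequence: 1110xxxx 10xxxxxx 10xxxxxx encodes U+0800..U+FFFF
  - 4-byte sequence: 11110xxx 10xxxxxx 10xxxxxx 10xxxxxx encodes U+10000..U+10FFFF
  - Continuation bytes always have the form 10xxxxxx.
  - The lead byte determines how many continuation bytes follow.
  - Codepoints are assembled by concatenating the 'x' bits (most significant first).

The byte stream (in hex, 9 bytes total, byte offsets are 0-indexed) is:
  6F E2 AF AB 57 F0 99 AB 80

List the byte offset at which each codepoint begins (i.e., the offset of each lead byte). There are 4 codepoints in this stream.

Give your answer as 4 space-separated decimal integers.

Byte[0]=6F: 1-byte ASCII. cp=U+006F
Byte[1]=E2: 3-byte lead, need 2 cont bytes. acc=0x2
Byte[2]=AF: continuation. acc=(acc<<6)|0x2F=0xAF
Byte[3]=AB: continuation. acc=(acc<<6)|0x2B=0x2BEB
Completed: cp=U+2BEB (starts at byte 1)
Byte[4]=57: 1-byte ASCII. cp=U+0057
Byte[5]=F0: 4-byte lead, need 3 cont bytes. acc=0x0
Byte[6]=99: continuation. acc=(acc<<6)|0x19=0x19
Byte[7]=AB: continuation. acc=(acc<<6)|0x2B=0x66B
Byte[8]=80: continuation. acc=(acc<<6)|0x00=0x19AC0
Completed: cp=U+19AC0 (starts at byte 5)

Answer: 0 1 4 5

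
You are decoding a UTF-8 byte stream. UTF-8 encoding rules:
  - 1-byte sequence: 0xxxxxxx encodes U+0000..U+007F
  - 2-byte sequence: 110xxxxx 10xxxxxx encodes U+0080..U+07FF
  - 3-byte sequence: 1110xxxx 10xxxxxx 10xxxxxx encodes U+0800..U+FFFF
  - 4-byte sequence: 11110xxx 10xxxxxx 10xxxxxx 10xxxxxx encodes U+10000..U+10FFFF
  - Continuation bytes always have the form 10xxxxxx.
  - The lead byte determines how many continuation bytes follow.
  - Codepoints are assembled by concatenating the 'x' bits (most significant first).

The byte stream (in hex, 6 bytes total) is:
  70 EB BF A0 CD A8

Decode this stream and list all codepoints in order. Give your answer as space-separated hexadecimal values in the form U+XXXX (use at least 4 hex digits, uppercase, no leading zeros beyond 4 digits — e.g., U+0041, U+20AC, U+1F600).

Byte[0]=70: 1-byte ASCII. cp=U+0070
Byte[1]=EB: 3-byte lead, need 2 cont bytes. acc=0xB
Byte[2]=BF: continuation. acc=(acc<<6)|0x3F=0x2FF
Byte[3]=A0: continuation. acc=(acc<<6)|0x20=0xBFE0
Completed: cp=U+BFE0 (starts at byte 1)
Byte[4]=CD: 2-byte lead, need 1 cont bytes. acc=0xD
Byte[5]=A8: continuation. acc=(acc<<6)|0x28=0x368
Completed: cp=U+0368 (starts at byte 4)

Answer: U+0070 U+BFE0 U+0368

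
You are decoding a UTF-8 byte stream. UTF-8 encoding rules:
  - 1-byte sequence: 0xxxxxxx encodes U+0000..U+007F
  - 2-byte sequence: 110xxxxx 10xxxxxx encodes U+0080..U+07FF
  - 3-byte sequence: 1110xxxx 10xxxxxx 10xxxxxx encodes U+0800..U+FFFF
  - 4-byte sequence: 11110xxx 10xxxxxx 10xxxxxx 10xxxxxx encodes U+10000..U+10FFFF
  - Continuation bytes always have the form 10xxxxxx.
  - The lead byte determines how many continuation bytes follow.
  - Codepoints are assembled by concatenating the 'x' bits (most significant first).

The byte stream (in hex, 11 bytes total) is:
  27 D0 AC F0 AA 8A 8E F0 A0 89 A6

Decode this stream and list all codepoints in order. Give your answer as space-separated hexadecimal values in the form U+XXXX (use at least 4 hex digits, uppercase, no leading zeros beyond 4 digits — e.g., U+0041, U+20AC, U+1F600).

Byte[0]=27: 1-byte ASCII. cp=U+0027
Byte[1]=D0: 2-byte lead, need 1 cont bytes. acc=0x10
Byte[2]=AC: continuation. acc=(acc<<6)|0x2C=0x42C
Completed: cp=U+042C (starts at byte 1)
Byte[3]=F0: 4-byte lead, need 3 cont bytes. acc=0x0
Byte[4]=AA: continuation. acc=(acc<<6)|0x2A=0x2A
Byte[5]=8A: continuation. acc=(acc<<6)|0x0A=0xA8A
Byte[6]=8E: continuation. acc=(acc<<6)|0x0E=0x2A28E
Completed: cp=U+2A28E (starts at byte 3)
Byte[7]=F0: 4-byte lead, need 3 cont bytes. acc=0x0
Byte[8]=A0: continuation. acc=(acc<<6)|0x20=0x20
Byte[9]=89: continuation. acc=(acc<<6)|0x09=0x809
Byte[10]=A6: continuation. acc=(acc<<6)|0x26=0x20266
Completed: cp=U+20266 (starts at byte 7)

Answer: U+0027 U+042C U+2A28E U+20266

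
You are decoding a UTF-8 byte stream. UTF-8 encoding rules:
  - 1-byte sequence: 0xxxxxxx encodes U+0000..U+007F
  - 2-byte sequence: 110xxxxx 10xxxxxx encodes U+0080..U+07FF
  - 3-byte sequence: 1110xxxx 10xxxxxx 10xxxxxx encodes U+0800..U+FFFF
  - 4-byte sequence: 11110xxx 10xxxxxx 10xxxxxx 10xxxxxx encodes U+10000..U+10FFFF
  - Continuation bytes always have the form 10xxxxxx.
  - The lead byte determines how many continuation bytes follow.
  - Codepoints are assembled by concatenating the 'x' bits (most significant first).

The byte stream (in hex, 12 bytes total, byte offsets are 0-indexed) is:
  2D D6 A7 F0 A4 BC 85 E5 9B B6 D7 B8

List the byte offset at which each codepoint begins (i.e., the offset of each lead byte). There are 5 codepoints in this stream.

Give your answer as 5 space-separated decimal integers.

Answer: 0 1 3 7 10

Derivation:
Byte[0]=2D: 1-byte ASCII. cp=U+002D
Byte[1]=D6: 2-byte lead, need 1 cont bytes. acc=0x16
Byte[2]=A7: continuation. acc=(acc<<6)|0x27=0x5A7
Completed: cp=U+05A7 (starts at byte 1)
Byte[3]=F0: 4-byte lead, need 3 cont bytes. acc=0x0
Byte[4]=A4: continuation. acc=(acc<<6)|0x24=0x24
Byte[5]=BC: continuation. acc=(acc<<6)|0x3C=0x93C
Byte[6]=85: continuation. acc=(acc<<6)|0x05=0x24F05
Completed: cp=U+24F05 (starts at byte 3)
Byte[7]=E5: 3-byte lead, need 2 cont bytes. acc=0x5
Byte[8]=9B: continuation. acc=(acc<<6)|0x1B=0x15B
Byte[9]=B6: continuation. acc=(acc<<6)|0x36=0x56F6
Completed: cp=U+56F6 (starts at byte 7)
Byte[10]=D7: 2-byte lead, need 1 cont bytes. acc=0x17
Byte[11]=B8: continuation. acc=(acc<<6)|0x38=0x5F8
Completed: cp=U+05F8 (starts at byte 10)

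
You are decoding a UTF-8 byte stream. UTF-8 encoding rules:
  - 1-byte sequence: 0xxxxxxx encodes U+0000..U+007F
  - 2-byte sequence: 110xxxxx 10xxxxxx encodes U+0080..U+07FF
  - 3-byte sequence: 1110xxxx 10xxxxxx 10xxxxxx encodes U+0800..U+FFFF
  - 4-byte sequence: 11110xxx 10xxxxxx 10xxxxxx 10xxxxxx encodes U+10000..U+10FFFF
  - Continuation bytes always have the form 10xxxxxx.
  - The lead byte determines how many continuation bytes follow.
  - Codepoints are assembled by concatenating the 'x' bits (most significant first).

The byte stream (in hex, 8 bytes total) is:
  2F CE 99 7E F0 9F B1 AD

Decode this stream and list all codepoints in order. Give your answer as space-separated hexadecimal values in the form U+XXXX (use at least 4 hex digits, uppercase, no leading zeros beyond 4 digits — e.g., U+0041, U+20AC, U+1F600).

Answer: U+002F U+0399 U+007E U+1FC6D

Derivation:
Byte[0]=2F: 1-byte ASCII. cp=U+002F
Byte[1]=CE: 2-byte lead, need 1 cont bytes. acc=0xE
Byte[2]=99: continuation. acc=(acc<<6)|0x19=0x399
Completed: cp=U+0399 (starts at byte 1)
Byte[3]=7E: 1-byte ASCII. cp=U+007E
Byte[4]=F0: 4-byte lead, need 3 cont bytes. acc=0x0
Byte[5]=9F: continuation. acc=(acc<<6)|0x1F=0x1F
Byte[6]=B1: continuation. acc=(acc<<6)|0x31=0x7F1
Byte[7]=AD: continuation. acc=(acc<<6)|0x2D=0x1FC6D
Completed: cp=U+1FC6D (starts at byte 4)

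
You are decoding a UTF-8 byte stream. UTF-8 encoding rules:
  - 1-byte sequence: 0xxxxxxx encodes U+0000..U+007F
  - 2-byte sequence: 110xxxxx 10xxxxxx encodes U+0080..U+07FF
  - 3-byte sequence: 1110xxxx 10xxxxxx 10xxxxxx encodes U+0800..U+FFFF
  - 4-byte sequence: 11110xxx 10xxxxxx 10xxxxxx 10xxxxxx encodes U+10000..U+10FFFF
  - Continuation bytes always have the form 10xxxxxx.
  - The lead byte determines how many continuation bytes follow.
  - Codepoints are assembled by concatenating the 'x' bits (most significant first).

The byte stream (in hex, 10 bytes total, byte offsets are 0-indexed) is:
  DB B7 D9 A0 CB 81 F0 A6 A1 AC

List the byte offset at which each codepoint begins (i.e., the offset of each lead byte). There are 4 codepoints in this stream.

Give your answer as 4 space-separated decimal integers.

Answer: 0 2 4 6

Derivation:
Byte[0]=DB: 2-byte lead, need 1 cont bytes. acc=0x1B
Byte[1]=B7: continuation. acc=(acc<<6)|0x37=0x6F7
Completed: cp=U+06F7 (starts at byte 0)
Byte[2]=D9: 2-byte lead, need 1 cont bytes. acc=0x19
Byte[3]=A0: continuation. acc=(acc<<6)|0x20=0x660
Completed: cp=U+0660 (starts at byte 2)
Byte[4]=CB: 2-byte lead, need 1 cont bytes. acc=0xB
Byte[5]=81: continuation. acc=(acc<<6)|0x01=0x2C1
Completed: cp=U+02C1 (starts at byte 4)
Byte[6]=F0: 4-byte lead, need 3 cont bytes. acc=0x0
Byte[7]=A6: continuation. acc=(acc<<6)|0x26=0x26
Byte[8]=A1: continuation. acc=(acc<<6)|0x21=0x9A1
Byte[9]=AC: continuation. acc=(acc<<6)|0x2C=0x2686C
Completed: cp=U+2686C (starts at byte 6)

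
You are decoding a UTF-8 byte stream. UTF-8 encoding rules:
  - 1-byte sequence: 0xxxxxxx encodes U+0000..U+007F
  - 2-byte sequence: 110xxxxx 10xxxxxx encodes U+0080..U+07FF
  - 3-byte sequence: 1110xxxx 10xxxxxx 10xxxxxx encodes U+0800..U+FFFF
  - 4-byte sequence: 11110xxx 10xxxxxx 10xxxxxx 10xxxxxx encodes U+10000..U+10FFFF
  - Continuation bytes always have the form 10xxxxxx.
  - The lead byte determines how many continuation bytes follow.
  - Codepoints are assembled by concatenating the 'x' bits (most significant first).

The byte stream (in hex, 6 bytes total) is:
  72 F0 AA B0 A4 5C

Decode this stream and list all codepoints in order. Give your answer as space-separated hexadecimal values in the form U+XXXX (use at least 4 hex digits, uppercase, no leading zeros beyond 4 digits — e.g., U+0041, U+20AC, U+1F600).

Answer: U+0072 U+2AC24 U+005C

Derivation:
Byte[0]=72: 1-byte ASCII. cp=U+0072
Byte[1]=F0: 4-byte lead, need 3 cont bytes. acc=0x0
Byte[2]=AA: continuation. acc=(acc<<6)|0x2A=0x2A
Byte[3]=B0: continuation. acc=(acc<<6)|0x30=0xAB0
Byte[4]=A4: continuation. acc=(acc<<6)|0x24=0x2AC24
Completed: cp=U+2AC24 (starts at byte 1)
Byte[5]=5C: 1-byte ASCII. cp=U+005C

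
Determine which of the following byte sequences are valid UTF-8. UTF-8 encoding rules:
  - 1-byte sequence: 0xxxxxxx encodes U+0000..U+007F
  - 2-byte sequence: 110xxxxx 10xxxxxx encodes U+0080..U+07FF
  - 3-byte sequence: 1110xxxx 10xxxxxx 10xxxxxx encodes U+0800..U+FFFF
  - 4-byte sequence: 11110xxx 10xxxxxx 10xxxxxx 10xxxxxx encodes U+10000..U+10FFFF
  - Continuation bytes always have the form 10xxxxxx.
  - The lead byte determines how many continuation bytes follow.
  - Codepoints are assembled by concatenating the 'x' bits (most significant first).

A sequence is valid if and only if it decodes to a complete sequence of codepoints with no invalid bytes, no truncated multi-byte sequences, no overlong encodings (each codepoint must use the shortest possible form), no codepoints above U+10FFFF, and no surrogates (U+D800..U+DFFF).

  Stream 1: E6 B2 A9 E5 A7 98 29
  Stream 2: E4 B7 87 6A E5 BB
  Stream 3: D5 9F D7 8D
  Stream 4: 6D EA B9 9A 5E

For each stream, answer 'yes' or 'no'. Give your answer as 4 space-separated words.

Stream 1: decodes cleanly. VALID
Stream 2: error at byte offset 6. INVALID
Stream 3: decodes cleanly. VALID
Stream 4: decodes cleanly. VALID

Answer: yes no yes yes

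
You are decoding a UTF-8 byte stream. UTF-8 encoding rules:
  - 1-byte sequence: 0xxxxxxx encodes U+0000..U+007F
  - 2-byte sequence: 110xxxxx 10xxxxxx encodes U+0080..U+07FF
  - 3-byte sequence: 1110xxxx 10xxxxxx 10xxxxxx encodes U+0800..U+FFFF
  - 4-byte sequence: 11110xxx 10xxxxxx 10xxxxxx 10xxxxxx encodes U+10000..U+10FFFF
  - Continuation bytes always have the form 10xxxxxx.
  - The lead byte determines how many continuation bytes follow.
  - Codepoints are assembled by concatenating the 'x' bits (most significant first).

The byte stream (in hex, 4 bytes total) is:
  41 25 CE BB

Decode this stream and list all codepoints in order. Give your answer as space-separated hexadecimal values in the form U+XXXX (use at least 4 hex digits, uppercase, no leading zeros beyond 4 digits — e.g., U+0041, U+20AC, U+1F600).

Byte[0]=41: 1-byte ASCII. cp=U+0041
Byte[1]=25: 1-byte ASCII. cp=U+0025
Byte[2]=CE: 2-byte lead, need 1 cont bytes. acc=0xE
Byte[3]=BB: continuation. acc=(acc<<6)|0x3B=0x3BB
Completed: cp=U+03BB (starts at byte 2)

Answer: U+0041 U+0025 U+03BB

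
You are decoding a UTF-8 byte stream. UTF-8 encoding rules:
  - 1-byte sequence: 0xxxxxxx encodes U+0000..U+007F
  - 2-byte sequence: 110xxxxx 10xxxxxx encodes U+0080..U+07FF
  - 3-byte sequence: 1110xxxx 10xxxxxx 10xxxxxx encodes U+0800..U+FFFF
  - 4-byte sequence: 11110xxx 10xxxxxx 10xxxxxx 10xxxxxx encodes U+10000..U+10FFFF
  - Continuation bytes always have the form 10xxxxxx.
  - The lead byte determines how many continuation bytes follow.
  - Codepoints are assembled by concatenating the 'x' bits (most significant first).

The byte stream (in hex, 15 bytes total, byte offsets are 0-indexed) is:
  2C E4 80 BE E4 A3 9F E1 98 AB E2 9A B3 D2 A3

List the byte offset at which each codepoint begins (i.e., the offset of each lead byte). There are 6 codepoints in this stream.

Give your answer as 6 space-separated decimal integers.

Answer: 0 1 4 7 10 13

Derivation:
Byte[0]=2C: 1-byte ASCII. cp=U+002C
Byte[1]=E4: 3-byte lead, need 2 cont bytes. acc=0x4
Byte[2]=80: continuation. acc=(acc<<6)|0x00=0x100
Byte[3]=BE: continuation. acc=(acc<<6)|0x3E=0x403E
Completed: cp=U+403E (starts at byte 1)
Byte[4]=E4: 3-byte lead, need 2 cont bytes. acc=0x4
Byte[5]=A3: continuation. acc=(acc<<6)|0x23=0x123
Byte[6]=9F: continuation. acc=(acc<<6)|0x1F=0x48DF
Completed: cp=U+48DF (starts at byte 4)
Byte[7]=E1: 3-byte lead, need 2 cont bytes. acc=0x1
Byte[8]=98: continuation. acc=(acc<<6)|0x18=0x58
Byte[9]=AB: continuation. acc=(acc<<6)|0x2B=0x162B
Completed: cp=U+162B (starts at byte 7)
Byte[10]=E2: 3-byte lead, need 2 cont bytes. acc=0x2
Byte[11]=9A: continuation. acc=(acc<<6)|0x1A=0x9A
Byte[12]=B3: continuation. acc=(acc<<6)|0x33=0x26B3
Completed: cp=U+26B3 (starts at byte 10)
Byte[13]=D2: 2-byte lead, need 1 cont bytes. acc=0x12
Byte[14]=A3: continuation. acc=(acc<<6)|0x23=0x4A3
Completed: cp=U+04A3 (starts at byte 13)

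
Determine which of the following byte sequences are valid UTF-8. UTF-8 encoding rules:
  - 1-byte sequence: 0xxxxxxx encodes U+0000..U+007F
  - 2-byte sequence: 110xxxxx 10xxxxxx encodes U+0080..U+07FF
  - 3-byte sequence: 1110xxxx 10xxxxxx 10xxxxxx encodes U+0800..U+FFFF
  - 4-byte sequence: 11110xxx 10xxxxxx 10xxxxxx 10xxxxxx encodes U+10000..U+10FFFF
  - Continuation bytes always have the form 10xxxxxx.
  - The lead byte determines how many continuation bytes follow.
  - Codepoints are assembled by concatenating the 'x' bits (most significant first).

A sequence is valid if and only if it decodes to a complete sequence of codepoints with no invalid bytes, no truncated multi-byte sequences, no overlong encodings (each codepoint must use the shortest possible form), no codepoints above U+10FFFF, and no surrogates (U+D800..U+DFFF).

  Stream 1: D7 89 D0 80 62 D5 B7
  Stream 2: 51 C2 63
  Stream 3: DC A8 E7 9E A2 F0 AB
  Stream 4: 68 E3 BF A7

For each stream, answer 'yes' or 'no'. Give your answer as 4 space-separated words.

Answer: yes no no yes

Derivation:
Stream 1: decodes cleanly. VALID
Stream 2: error at byte offset 2. INVALID
Stream 3: error at byte offset 7. INVALID
Stream 4: decodes cleanly. VALID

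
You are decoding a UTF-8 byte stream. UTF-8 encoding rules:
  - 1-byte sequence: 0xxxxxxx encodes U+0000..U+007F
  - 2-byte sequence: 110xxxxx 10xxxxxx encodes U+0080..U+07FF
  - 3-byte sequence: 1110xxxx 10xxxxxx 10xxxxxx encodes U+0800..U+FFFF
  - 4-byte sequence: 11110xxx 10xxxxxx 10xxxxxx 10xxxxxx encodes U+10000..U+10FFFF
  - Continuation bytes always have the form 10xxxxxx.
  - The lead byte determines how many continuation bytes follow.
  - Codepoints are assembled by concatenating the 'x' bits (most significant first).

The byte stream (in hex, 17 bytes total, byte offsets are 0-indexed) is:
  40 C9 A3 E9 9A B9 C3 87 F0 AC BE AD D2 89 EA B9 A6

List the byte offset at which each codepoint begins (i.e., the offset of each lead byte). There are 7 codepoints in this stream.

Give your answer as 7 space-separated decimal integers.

Answer: 0 1 3 6 8 12 14

Derivation:
Byte[0]=40: 1-byte ASCII. cp=U+0040
Byte[1]=C9: 2-byte lead, need 1 cont bytes. acc=0x9
Byte[2]=A3: continuation. acc=(acc<<6)|0x23=0x263
Completed: cp=U+0263 (starts at byte 1)
Byte[3]=E9: 3-byte lead, need 2 cont bytes. acc=0x9
Byte[4]=9A: continuation. acc=(acc<<6)|0x1A=0x25A
Byte[5]=B9: continuation. acc=(acc<<6)|0x39=0x96B9
Completed: cp=U+96B9 (starts at byte 3)
Byte[6]=C3: 2-byte lead, need 1 cont bytes. acc=0x3
Byte[7]=87: continuation. acc=(acc<<6)|0x07=0xC7
Completed: cp=U+00C7 (starts at byte 6)
Byte[8]=F0: 4-byte lead, need 3 cont bytes. acc=0x0
Byte[9]=AC: continuation. acc=(acc<<6)|0x2C=0x2C
Byte[10]=BE: continuation. acc=(acc<<6)|0x3E=0xB3E
Byte[11]=AD: continuation. acc=(acc<<6)|0x2D=0x2CFAD
Completed: cp=U+2CFAD (starts at byte 8)
Byte[12]=D2: 2-byte lead, need 1 cont bytes. acc=0x12
Byte[13]=89: continuation. acc=(acc<<6)|0x09=0x489
Completed: cp=U+0489 (starts at byte 12)
Byte[14]=EA: 3-byte lead, need 2 cont bytes. acc=0xA
Byte[15]=B9: continuation. acc=(acc<<6)|0x39=0x2B9
Byte[16]=A6: continuation. acc=(acc<<6)|0x26=0xAE66
Completed: cp=U+AE66 (starts at byte 14)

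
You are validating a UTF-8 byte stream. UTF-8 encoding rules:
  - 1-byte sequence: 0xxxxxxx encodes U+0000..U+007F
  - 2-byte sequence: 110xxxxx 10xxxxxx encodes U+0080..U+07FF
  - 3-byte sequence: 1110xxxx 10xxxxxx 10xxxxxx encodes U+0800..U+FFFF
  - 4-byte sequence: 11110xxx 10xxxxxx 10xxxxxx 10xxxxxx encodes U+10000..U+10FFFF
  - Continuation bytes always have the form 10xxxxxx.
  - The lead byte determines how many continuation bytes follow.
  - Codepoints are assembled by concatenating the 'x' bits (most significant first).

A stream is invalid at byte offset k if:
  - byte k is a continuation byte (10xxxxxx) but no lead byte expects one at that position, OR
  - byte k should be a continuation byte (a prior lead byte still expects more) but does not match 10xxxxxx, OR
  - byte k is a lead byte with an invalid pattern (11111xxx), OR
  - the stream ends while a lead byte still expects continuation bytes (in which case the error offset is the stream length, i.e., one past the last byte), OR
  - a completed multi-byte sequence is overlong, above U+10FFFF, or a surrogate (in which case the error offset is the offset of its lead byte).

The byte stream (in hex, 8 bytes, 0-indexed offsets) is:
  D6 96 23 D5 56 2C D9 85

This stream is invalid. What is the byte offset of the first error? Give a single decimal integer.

Answer: 4

Derivation:
Byte[0]=D6: 2-byte lead, need 1 cont bytes. acc=0x16
Byte[1]=96: continuation. acc=(acc<<6)|0x16=0x596
Completed: cp=U+0596 (starts at byte 0)
Byte[2]=23: 1-byte ASCII. cp=U+0023
Byte[3]=D5: 2-byte lead, need 1 cont bytes. acc=0x15
Byte[4]=56: expected 10xxxxxx continuation. INVALID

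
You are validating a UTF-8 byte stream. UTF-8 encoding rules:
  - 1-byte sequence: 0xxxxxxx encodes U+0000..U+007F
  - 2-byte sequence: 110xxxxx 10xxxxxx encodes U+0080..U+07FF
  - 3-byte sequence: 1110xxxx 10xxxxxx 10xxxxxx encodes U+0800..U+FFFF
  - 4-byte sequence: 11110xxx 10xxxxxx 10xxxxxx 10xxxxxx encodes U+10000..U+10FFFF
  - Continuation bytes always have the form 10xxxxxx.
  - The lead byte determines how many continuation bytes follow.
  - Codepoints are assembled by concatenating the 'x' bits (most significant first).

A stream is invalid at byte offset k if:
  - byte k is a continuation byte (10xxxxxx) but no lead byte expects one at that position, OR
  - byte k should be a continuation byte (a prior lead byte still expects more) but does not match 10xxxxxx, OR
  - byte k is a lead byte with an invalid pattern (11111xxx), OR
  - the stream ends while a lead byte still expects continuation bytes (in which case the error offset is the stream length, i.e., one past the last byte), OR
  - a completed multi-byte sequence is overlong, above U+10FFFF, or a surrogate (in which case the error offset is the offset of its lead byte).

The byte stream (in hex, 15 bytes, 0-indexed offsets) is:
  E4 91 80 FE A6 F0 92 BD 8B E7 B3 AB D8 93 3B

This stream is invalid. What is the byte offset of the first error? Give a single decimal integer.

Byte[0]=E4: 3-byte lead, need 2 cont bytes. acc=0x4
Byte[1]=91: continuation. acc=(acc<<6)|0x11=0x111
Byte[2]=80: continuation. acc=(acc<<6)|0x00=0x4440
Completed: cp=U+4440 (starts at byte 0)
Byte[3]=FE: INVALID lead byte (not 0xxx/110x/1110/11110)

Answer: 3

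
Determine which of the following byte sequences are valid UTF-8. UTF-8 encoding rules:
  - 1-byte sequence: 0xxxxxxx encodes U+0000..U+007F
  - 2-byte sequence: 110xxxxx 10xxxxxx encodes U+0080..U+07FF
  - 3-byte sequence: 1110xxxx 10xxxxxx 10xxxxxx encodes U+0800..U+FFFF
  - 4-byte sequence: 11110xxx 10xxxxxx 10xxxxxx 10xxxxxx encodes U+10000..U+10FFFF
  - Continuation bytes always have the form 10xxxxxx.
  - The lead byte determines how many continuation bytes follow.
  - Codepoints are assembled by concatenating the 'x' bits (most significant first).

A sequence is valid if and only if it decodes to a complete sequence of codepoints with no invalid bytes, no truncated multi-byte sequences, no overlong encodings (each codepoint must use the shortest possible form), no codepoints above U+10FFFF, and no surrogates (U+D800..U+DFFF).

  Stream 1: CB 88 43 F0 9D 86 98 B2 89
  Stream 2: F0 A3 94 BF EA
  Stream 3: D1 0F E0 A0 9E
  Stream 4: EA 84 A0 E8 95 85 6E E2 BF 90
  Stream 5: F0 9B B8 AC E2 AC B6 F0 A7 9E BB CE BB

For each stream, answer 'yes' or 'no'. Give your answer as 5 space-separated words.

Stream 1: error at byte offset 7. INVALID
Stream 2: error at byte offset 5. INVALID
Stream 3: error at byte offset 1. INVALID
Stream 4: decodes cleanly. VALID
Stream 5: decodes cleanly. VALID

Answer: no no no yes yes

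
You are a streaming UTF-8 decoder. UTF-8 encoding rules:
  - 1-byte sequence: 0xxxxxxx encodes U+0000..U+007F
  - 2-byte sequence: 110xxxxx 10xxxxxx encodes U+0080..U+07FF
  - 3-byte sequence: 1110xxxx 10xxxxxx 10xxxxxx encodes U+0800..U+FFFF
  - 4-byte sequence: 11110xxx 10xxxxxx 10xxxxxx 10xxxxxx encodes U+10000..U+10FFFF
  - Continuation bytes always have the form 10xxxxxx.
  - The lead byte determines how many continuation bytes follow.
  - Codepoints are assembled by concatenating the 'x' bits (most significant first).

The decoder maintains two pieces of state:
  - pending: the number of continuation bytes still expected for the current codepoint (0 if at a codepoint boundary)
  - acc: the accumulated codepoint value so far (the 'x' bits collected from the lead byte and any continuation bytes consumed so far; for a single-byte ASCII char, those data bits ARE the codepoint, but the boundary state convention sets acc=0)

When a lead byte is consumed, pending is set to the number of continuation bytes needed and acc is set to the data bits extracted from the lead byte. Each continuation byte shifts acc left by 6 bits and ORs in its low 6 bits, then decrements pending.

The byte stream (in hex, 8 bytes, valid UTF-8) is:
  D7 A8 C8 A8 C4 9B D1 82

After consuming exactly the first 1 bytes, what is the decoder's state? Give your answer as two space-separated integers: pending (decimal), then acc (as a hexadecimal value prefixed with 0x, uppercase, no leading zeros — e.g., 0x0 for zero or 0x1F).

Byte[0]=D7: 2-byte lead. pending=1, acc=0x17

Answer: 1 0x17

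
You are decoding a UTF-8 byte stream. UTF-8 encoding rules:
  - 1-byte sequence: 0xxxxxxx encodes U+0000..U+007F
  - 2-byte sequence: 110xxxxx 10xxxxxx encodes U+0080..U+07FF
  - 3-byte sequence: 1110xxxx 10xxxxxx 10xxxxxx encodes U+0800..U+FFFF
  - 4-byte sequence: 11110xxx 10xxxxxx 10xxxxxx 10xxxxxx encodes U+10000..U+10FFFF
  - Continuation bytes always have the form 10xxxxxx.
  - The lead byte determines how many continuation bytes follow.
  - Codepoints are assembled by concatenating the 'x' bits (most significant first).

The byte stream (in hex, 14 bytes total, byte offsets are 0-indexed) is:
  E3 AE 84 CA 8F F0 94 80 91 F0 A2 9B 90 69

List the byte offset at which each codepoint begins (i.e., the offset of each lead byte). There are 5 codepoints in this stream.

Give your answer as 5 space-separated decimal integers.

Byte[0]=E3: 3-byte lead, need 2 cont bytes. acc=0x3
Byte[1]=AE: continuation. acc=(acc<<6)|0x2E=0xEE
Byte[2]=84: continuation. acc=(acc<<6)|0x04=0x3B84
Completed: cp=U+3B84 (starts at byte 0)
Byte[3]=CA: 2-byte lead, need 1 cont bytes. acc=0xA
Byte[4]=8F: continuation. acc=(acc<<6)|0x0F=0x28F
Completed: cp=U+028F (starts at byte 3)
Byte[5]=F0: 4-byte lead, need 3 cont bytes. acc=0x0
Byte[6]=94: continuation. acc=(acc<<6)|0x14=0x14
Byte[7]=80: continuation. acc=(acc<<6)|0x00=0x500
Byte[8]=91: continuation. acc=(acc<<6)|0x11=0x14011
Completed: cp=U+14011 (starts at byte 5)
Byte[9]=F0: 4-byte lead, need 3 cont bytes. acc=0x0
Byte[10]=A2: continuation. acc=(acc<<6)|0x22=0x22
Byte[11]=9B: continuation. acc=(acc<<6)|0x1B=0x89B
Byte[12]=90: continuation. acc=(acc<<6)|0x10=0x226D0
Completed: cp=U+226D0 (starts at byte 9)
Byte[13]=69: 1-byte ASCII. cp=U+0069

Answer: 0 3 5 9 13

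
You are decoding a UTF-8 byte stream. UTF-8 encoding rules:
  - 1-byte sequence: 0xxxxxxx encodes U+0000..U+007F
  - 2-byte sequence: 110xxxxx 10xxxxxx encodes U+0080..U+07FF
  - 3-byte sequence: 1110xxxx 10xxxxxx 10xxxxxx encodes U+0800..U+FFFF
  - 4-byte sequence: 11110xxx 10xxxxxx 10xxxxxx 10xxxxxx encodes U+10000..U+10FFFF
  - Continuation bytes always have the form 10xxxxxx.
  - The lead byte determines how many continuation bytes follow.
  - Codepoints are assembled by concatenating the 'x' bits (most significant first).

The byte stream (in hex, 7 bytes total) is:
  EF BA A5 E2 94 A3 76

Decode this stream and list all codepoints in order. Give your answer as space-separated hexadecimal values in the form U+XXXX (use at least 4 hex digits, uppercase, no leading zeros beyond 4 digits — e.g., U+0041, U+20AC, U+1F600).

Byte[0]=EF: 3-byte lead, need 2 cont bytes. acc=0xF
Byte[1]=BA: continuation. acc=(acc<<6)|0x3A=0x3FA
Byte[2]=A5: continuation. acc=(acc<<6)|0x25=0xFEA5
Completed: cp=U+FEA5 (starts at byte 0)
Byte[3]=E2: 3-byte lead, need 2 cont bytes. acc=0x2
Byte[4]=94: continuation. acc=(acc<<6)|0x14=0x94
Byte[5]=A3: continuation. acc=(acc<<6)|0x23=0x2523
Completed: cp=U+2523 (starts at byte 3)
Byte[6]=76: 1-byte ASCII. cp=U+0076

Answer: U+FEA5 U+2523 U+0076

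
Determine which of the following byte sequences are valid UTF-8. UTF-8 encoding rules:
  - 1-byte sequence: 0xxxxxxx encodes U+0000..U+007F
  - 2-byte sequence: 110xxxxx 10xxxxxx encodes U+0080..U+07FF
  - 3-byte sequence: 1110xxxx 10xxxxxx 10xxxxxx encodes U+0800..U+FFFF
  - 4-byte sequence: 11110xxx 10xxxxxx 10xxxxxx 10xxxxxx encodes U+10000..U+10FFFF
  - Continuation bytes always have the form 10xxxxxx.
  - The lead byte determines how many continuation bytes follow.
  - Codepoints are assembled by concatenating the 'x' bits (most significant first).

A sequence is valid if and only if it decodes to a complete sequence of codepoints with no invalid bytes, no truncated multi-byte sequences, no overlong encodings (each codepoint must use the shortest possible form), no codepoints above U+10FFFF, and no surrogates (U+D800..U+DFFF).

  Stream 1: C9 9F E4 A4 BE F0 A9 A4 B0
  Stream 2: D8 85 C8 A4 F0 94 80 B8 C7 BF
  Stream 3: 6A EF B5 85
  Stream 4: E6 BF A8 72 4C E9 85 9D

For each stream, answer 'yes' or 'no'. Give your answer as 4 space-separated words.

Answer: yes yes yes yes

Derivation:
Stream 1: decodes cleanly. VALID
Stream 2: decodes cleanly. VALID
Stream 3: decodes cleanly. VALID
Stream 4: decodes cleanly. VALID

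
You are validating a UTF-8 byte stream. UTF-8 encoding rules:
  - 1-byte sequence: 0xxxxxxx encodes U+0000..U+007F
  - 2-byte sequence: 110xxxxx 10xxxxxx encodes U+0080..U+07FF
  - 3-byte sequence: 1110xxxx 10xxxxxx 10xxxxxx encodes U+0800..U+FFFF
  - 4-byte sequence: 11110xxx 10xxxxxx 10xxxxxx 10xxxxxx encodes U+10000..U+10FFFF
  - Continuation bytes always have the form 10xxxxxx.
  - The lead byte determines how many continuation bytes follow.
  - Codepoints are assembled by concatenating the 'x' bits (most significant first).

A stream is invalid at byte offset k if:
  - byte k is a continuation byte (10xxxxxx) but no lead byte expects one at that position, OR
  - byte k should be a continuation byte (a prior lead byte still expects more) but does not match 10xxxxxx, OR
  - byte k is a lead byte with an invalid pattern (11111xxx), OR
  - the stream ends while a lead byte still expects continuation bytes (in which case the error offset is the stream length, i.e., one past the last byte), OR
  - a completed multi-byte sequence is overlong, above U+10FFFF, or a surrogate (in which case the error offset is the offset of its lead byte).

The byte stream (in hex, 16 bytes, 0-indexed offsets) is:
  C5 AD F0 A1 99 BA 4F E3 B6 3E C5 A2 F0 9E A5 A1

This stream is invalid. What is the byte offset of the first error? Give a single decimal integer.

Byte[0]=C5: 2-byte lead, need 1 cont bytes. acc=0x5
Byte[1]=AD: continuation. acc=(acc<<6)|0x2D=0x16D
Completed: cp=U+016D (starts at byte 0)
Byte[2]=F0: 4-byte lead, need 3 cont bytes. acc=0x0
Byte[3]=A1: continuation. acc=(acc<<6)|0x21=0x21
Byte[4]=99: continuation. acc=(acc<<6)|0x19=0x859
Byte[5]=BA: continuation. acc=(acc<<6)|0x3A=0x2167A
Completed: cp=U+2167A (starts at byte 2)
Byte[6]=4F: 1-byte ASCII. cp=U+004F
Byte[7]=E3: 3-byte lead, need 2 cont bytes. acc=0x3
Byte[8]=B6: continuation. acc=(acc<<6)|0x36=0xF6
Byte[9]=3E: expected 10xxxxxx continuation. INVALID

Answer: 9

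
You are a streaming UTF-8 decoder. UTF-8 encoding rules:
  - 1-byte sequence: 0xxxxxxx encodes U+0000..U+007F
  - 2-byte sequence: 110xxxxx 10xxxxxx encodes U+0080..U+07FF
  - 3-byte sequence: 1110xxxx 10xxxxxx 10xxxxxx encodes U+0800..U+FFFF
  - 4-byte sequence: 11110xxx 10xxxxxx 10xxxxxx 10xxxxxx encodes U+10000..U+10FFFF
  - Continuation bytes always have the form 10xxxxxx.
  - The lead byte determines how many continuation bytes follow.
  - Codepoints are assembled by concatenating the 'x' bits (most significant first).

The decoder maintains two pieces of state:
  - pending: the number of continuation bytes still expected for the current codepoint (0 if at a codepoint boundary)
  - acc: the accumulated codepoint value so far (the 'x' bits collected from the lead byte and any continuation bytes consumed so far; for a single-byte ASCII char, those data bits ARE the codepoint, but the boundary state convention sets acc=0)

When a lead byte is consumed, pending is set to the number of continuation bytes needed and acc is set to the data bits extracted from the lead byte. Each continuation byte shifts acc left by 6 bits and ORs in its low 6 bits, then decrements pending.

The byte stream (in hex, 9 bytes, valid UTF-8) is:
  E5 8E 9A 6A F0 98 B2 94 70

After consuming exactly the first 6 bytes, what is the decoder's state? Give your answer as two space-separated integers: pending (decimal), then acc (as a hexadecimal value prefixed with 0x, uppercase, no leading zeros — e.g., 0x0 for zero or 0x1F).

Answer: 2 0x18

Derivation:
Byte[0]=E5: 3-byte lead. pending=2, acc=0x5
Byte[1]=8E: continuation. acc=(acc<<6)|0x0E=0x14E, pending=1
Byte[2]=9A: continuation. acc=(acc<<6)|0x1A=0x539A, pending=0
Byte[3]=6A: 1-byte. pending=0, acc=0x0
Byte[4]=F0: 4-byte lead. pending=3, acc=0x0
Byte[5]=98: continuation. acc=(acc<<6)|0x18=0x18, pending=2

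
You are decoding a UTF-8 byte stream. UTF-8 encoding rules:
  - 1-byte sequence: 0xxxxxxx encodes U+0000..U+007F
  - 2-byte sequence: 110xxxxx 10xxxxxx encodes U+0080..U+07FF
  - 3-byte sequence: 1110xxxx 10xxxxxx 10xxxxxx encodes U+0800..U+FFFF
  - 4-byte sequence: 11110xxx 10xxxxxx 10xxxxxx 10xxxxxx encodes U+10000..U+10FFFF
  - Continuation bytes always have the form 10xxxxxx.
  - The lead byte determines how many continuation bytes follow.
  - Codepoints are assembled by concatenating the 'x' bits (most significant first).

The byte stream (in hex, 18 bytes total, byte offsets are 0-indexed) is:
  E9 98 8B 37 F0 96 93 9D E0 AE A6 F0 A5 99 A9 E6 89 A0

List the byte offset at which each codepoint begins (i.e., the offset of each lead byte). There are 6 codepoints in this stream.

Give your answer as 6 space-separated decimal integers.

Answer: 0 3 4 8 11 15

Derivation:
Byte[0]=E9: 3-byte lead, need 2 cont bytes. acc=0x9
Byte[1]=98: continuation. acc=(acc<<6)|0x18=0x258
Byte[2]=8B: continuation. acc=(acc<<6)|0x0B=0x960B
Completed: cp=U+960B (starts at byte 0)
Byte[3]=37: 1-byte ASCII. cp=U+0037
Byte[4]=F0: 4-byte lead, need 3 cont bytes. acc=0x0
Byte[5]=96: continuation. acc=(acc<<6)|0x16=0x16
Byte[6]=93: continuation. acc=(acc<<6)|0x13=0x593
Byte[7]=9D: continuation. acc=(acc<<6)|0x1D=0x164DD
Completed: cp=U+164DD (starts at byte 4)
Byte[8]=E0: 3-byte lead, need 2 cont bytes. acc=0x0
Byte[9]=AE: continuation. acc=(acc<<6)|0x2E=0x2E
Byte[10]=A6: continuation. acc=(acc<<6)|0x26=0xBA6
Completed: cp=U+0BA6 (starts at byte 8)
Byte[11]=F0: 4-byte lead, need 3 cont bytes. acc=0x0
Byte[12]=A5: continuation. acc=(acc<<6)|0x25=0x25
Byte[13]=99: continuation. acc=(acc<<6)|0x19=0x959
Byte[14]=A9: continuation. acc=(acc<<6)|0x29=0x25669
Completed: cp=U+25669 (starts at byte 11)
Byte[15]=E6: 3-byte lead, need 2 cont bytes. acc=0x6
Byte[16]=89: continuation. acc=(acc<<6)|0x09=0x189
Byte[17]=A0: continuation. acc=(acc<<6)|0x20=0x6260
Completed: cp=U+6260 (starts at byte 15)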